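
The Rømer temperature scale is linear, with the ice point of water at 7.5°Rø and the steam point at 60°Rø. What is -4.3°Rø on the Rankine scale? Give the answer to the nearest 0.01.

Linear interpolation between the fixed points: C = (-4.3 - 7.5) × 100 / (60 - 7.5) = -22.4762°C.
Then -22.4762 × 1.8 + 491.67 = 451.21°R.

451.21°R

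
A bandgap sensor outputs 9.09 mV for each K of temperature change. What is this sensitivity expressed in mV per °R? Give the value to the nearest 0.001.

Since only a temperature interval is involved, the additive offset between the scales drops out.
A change of 1°R is a change of 5/9 K, so per °R the value is 9.09 × 5/9 = 5.050.

5.050 mV per °R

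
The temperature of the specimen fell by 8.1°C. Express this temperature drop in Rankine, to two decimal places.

14.58°R

Only the scale ratio 1.8 matters for a change in temperature.
8.1 × 1.8 = 14.58.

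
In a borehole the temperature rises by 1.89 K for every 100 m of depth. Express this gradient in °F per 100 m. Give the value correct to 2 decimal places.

Since only a temperature interval is involved, the additive offset between the scales drops out.
A change of 1 K is a change of 1.8°F, so 1.89 × 1.8 = 3.40.

3.40 °F/100 m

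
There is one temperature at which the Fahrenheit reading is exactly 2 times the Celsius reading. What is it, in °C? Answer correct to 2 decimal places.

Let C be the Celsius reading. The Fahrenheit reading is F = 1.8·C + 32.
Require F = 2·C: 1.8·C + 32 = 2·C.
(-0.2)·C = -32  ⇒  C = 160.00.

160.00°C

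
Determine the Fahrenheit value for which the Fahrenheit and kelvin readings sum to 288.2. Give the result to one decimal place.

21.1°F

Let F be the Fahrenheit reading. The kelvin reading is K = 5/9·F + 255.372.
Require F + K = 288.2: (14/9)·F + 255.372 = 288.2.
F = (288.2 - 255.372) / (14/9) = 21.1.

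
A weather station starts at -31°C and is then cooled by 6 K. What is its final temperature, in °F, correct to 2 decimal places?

-34.60°F

The 6 K change is an interval; Kelvin and Celsius degrees are the same size, so ΔC = -6°C.
Final Celsius temperature: -31.0000 - 6.0000 = -37.0000°C.
In Fahrenheit: -37.0000 × 1.8 + 32 = -34.60°F.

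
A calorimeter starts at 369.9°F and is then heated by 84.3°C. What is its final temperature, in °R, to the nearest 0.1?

981.3°R

Initial temperature in Celsius: (369.9 - 32) × 5/9 = 187.7222°C.
Final Celsius temperature: 187.7222 + 84.3000 = 272.0222°C.
In Rankine: 272.0222 × 1.8 + 491.67 = 981.3°R.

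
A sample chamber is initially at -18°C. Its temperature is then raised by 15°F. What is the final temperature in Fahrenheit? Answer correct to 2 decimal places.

14.60°F

The 15°F change is an interval, so only the factor 5/9 applies: +15 × 5/9 = +8.3333°C.
Final Celsius temperature: -18.0000 + 8.3333 = -9.6667°C.
In Fahrenheit: -9.6667 × 1.8 + 32 = 14.60°F.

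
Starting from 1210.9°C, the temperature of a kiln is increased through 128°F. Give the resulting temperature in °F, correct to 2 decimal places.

The 128°F change is an interval, so only the factor 5/9 applies: +128 × 5/9 = +71.1111°C.
Final Celsius temperature: 1210.9000 + 71.1111 = 1282.0111°C.
In Fahrenheit: 1282.0111 × 1.8 + 32 = 2339.62°F.

2339.62°F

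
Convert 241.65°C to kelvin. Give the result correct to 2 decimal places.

514.80 K

In kelvin: 241.6500 + 273.15 = 514.80 K.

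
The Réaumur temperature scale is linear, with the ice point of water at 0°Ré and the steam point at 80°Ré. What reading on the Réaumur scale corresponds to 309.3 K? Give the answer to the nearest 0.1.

28.9°Ré

First in Celsius: 309.3 - 273.15 = 36.1500°C.
Linearly onto the Réaumur scale: 0 + (36.1500 / 100) × (80 - 0) = 28.9°Ré.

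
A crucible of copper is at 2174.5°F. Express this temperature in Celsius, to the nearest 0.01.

In Celsius: (2174.5 - 32) × 5/9 = 1190.2778°C.

1190.28°C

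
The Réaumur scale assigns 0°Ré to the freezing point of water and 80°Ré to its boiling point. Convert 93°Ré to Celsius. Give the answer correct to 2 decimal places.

Linear interpolation between the fixed points: C = (93 - 0) × 100 / (80 - 0) = 116.2500°C.

116.25°C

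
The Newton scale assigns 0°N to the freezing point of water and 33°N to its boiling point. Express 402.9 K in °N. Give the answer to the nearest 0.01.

42.82°N

First in Celsius: 402.9 - 273.15 = 129.7500°C.
Linearly onto the Newton scale: 0 + (129.7500 / 100) × (33 - 0) = 42.82°N.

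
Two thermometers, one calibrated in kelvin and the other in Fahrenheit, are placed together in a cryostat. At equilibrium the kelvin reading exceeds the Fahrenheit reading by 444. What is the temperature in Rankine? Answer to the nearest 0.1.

Let x be the kelvin reading; then the Fahrenheit reading is 1.8·x - 459.67.
(1.8·x - 459.67) - x = -444  ⇒  (0.8)·x = 15.67  ⇒  x = 19.5875 K.
In Celsius: 19.5875 - 273.15 = -253.5625°C.
In Rankine: -253.5625 × 1.8 + 491.67 = 35.3°R.

35.3°R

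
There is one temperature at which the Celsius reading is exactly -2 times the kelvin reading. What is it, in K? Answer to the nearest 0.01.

91.05 K

Let K be the kelvin reading. The Celsius reading is C = 1·K - 273.15.
Require C = -2·K: 1·K - 273.15 = -2·K.
(3)·K = 273.15  ⇒  K = 91.05.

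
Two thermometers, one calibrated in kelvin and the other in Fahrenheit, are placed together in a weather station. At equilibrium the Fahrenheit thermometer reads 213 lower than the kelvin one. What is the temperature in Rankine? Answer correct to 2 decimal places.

555.01°R

Let x be the kelvin reading; then the Fahrenheit reading is 1.8·x - 459.67.
(1.8·x - 459.67) - x = -213  ⇒  (0.8)·x = 246.67  ⇒  x = 308.3375 K.
In Celsius: 308.3375 - 273.15 = 35.1875°C.
In Rankine: 35.1875 × 1.8 + 491.67 = 555.01°R.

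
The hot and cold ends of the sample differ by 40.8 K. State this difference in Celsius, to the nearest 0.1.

Kelvin and Celsius degrees are the same size, so the interval is unchanged: 40.8.

40.8°C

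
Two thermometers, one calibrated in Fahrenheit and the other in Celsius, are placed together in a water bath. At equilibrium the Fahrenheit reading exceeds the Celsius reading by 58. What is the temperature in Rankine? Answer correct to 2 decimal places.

Let x be the Fahrenheit reading; then the Celsius reading is 5/9·x - 17.7778.
(5/9·x - 17.7778) - x = -58  ⇒  (-4/9)·x = -40.2222  ⇒  x = 90.5000°F.
In Celsius: (90.5 - 32) × 5/9 = 32.5000°C.
In Rankine: 32.5000 × 1.8 + 491.67 = 550.17°R.

550.17°R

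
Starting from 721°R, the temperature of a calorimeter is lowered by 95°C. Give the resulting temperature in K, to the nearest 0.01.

305.56 K

Initial temperature in Celsius: (721 - 491.67) × 5/9 = 127.4056°C.
Final Celsius temperature: 127.4056 - 95.0000 = 32.4056°C.
In kelvin: 32.4056 + 273.15 = 305.56 K.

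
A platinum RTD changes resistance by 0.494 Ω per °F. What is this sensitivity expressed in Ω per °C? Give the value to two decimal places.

Since only a temperature interval is involved, the additive offset between the scales drops out.
A change of 1°C is a change of 1.8°F, so per °C the value is 0.494 × 1.8 = 0.89.

0.89 Ω per °C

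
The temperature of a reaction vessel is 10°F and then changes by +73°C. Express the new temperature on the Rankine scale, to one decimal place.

601.1°R

Initial temperature in Celsius: (10 - 32) × 5/9 = -12.2222°C.
Final Celsius temperature: -12.2222 + 73.0000 = 60.7778°C.
In Rankine: 60.7778 × 1.8 + 491.67 = 601.1°R.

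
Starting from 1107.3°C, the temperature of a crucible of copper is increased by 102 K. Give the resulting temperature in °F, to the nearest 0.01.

2208.74°F

The 102 K change is an interval; Kelvin and Celsius degrees are the same size, so ΔC = +102°C.
Final Celsius temperature: 1107.3000 + 102.0000 = 1209.3000°C.
In Fahrenheit: 1209.3000 × 1.8 + 32 = 2208.74°F.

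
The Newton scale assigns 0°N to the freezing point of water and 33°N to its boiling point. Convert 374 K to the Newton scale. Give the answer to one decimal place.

First in Celsius: 374 - 273.15 = 100.8500°C.
Linearly onto the Newton scale: 0 + (100.8500 / 100) × (33 - 0) = 33.3°N.

33.3°N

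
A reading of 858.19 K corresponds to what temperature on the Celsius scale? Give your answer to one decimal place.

In Celsius: 858.19 - 273.15 = 585.0400°C.

585.0°C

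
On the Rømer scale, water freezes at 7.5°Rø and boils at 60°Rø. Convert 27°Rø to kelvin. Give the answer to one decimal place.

Linear interpolation between the fixed points: C = (27 - 7.5) × 100 / (60 - 7.5) = 37.1429°C.
Then 37.1429 + 273.15 = 310.3 K.

310.3 K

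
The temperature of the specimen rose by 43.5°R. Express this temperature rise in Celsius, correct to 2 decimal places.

For a temperature interval the offset drops out; only the factor 5/9 applies.
43.5 × 5/9 = 24.17.

24.17°C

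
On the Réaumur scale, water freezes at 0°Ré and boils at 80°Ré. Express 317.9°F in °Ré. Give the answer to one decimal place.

127.1°Ré

First in Celsius: (317.9 - 32) × 5/9 = 158.8333°C.
Linearly onto the Réaumur scale: 0 + (158.8333 / 100) × (80 - 0) = 127.1°Ré.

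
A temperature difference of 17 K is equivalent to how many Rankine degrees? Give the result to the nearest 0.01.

An interval of 1 K corresponds to 1.8°R.
17 × 1.8 = 30.60.

30.60°R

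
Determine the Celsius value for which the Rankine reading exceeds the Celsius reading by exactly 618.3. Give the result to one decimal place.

Let C be the Celsius reading. The Rankine reading is R = 1.8·C + 491.67.
Require R - C = 618.3: (0.8)·C + 491.67 = 618.3.
C = (618.3 - 491.67) / (0.8) = 158.3.

158.3°C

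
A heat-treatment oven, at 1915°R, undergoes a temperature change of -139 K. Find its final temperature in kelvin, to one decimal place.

Initial temperature in Celsius: (1915 - 491.67) × 5/9 = 790.7389°C.
The 139 K change is an interval; Kelvin and Celsius degrees are the same size, so ΔC = -139°C.
Final Celsius temperature: 790.7389 - 139.0000 = 651.7389°C.
In kelvin: 651.7389 + 273.15 = 924.9 K.

924.9 K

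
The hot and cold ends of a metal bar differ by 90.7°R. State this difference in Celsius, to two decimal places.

Only the scale ratio 5/9 matters for a change in temperature.
90.7 × 5/9 = 50.39.

50.39°C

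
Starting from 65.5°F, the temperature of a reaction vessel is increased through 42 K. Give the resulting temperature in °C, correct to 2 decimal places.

60.61°C

Initial temperature in Celsius: (65.5 - 32) × 5/9 = 18.6111°C.
The 42 K change is an interval; Kelvin and Celsius degrees are the same size, so ΔC = +42°C.
Final Celsius temperature: 18.6111 + 42.0000 = 60.6111°C.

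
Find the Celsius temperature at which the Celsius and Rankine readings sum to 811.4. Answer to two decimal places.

114.19°C

Let C be the Celsius reading. The Rankine reading is R = 1.8·C + 491.67.
Require C + R = 811.4: (2.8)·C + 491.67 = 811.4.
C = (811.4 - 491.67) / (2.8) = 114.19.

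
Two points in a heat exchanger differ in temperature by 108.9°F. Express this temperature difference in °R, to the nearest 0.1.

108.9°R

Fahrenheit and Rankine degrees are the same size, so the interval is unchanged: 108.9.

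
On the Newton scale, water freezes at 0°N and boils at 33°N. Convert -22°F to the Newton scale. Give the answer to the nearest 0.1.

First in Celsius: (-22 - 32) × 5/9 = -30.0000°C.
Linearly onto the Newton scale: 0 + (-30.0000 / 100) × (33 - 0) = -9.9°N.

-9.9°N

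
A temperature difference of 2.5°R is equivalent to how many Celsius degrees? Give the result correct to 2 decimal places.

1.39°C

An interval of 1°R corresponds to 5/9°C.
2.5 × 5/9 = 1.39.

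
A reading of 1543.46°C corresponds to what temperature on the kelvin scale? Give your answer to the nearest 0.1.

1816.6 K

In kelvin: 1543.4600 + 273.15 = 1816.6 K.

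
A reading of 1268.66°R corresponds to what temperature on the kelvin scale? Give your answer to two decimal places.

704.81 K

In Celsius: (1268.66 - 491.67) × 5/9 = 431.6611°C.
In kelvin: 431.6611 + 273.15 = 704.81 K.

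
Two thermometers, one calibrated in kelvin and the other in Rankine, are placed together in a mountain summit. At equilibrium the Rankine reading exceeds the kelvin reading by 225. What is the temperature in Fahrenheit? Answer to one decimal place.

Let x be the kelvin reading; then the Rankine reading is 1.8·x.
(1.8·x) - x = 225  ⇒  (0.8)·x = 225  ⇒  x = 281.2500 K.
In Celsius: 281.25 - 273.15 = 8.1000°C.
In Fahrenheit: 8.1000 × 1.8 + 32 = 46.6°F.

46.6°F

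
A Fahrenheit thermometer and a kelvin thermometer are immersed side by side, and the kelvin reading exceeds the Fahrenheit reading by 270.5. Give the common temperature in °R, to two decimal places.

425.63°R

Let x be the Fahrenheit reading; then the kelvin reading is 5/9·x + 255.372.
(5/9·x + 255.372) - x = 270.5  ⇒  (-4/9)·x = 15.1278  ⇒  x = -34.0375°F.
In Celsius: (-34.0375 - 32) × 5/9 = -36.6875°C.
In Rankine: -36.6875 × 1.8 + 491.67 = 425.63°R.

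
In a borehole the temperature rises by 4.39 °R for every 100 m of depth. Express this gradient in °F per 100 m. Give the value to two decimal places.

Since only a temperature interval is involved, the additive offset between the scales drops out.
A change of 1°R is a change of 1°F, so 4.39 × 1 = 4.39.

4.39 °F/100 m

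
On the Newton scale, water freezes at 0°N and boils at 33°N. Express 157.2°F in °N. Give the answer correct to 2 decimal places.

22.95°N

First in Celsius: (157.2 - 32) × 5/9 = 69.5556°C.
Linearly onto the Newton scale: 0 + (69.5556 / 100) × (33 - 0) = 22.95°N.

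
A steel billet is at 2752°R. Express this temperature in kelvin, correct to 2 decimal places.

In Celsius: (2752 - 491.67) × 5/9 = 1255.7389°C.
In kelvin: 1255.7389 + 273.15 = 1528.89 K.

1528.89 K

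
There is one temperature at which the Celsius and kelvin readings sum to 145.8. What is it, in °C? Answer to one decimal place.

Let C be the Celsius reading. The kelvin reading is K = 1·C + 273.15.
Require C + K = 145.8: (2)·C + 273.15 = 145.8.
C = (145.8 - 273.15) / (2) = -63.7.

-63.7°C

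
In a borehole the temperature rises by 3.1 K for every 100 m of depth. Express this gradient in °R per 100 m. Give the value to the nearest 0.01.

Since only a temperature interval is involved, the additive offset between the scales drops out.
A change of 1 K is a change of 1.8°R, so 3.1 × 1.8 = 5.58.

5.58 °R/100 m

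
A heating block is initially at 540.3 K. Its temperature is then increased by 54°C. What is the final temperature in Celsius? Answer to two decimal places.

321.15°C

Initial temperature in Celsius: 540.3 - 273.15 = 267.1500°C.
Final Celsius temperature: 267.1500 + 54.0000 = 321.1500°C.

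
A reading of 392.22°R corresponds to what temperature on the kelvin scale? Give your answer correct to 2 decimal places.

In Celsius: (392.22 - 491.67) × 5/9 = -55.2500°C.
In kelvin: -55.2500 + 273.15 = 217.90 K.

217.90 K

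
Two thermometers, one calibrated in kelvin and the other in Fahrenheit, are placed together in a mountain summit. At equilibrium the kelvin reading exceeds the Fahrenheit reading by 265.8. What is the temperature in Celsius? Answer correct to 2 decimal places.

-30.81°C

Let x be the kelvin reading; then the Fahrenheit reading is 1.8·x - 459.67.
(1.8·x - 459.67) - x = -265.8  ⇒  (0.8)·x = 193.87  ⇒  x = 242.3375 K.
In Celsius: 242.3375 - 273.15 = -30.81°C.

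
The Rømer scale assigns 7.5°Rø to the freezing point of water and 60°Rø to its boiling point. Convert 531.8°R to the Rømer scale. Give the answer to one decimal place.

First in Celsius: (531.8 - 491.67) × 5/9 = 22.2944°C.
Linearly onto the Rømer scale: 7.5 + (22.2944 / 100) × (60 - 7.5) = 19.2°Rø.

19.2°Rø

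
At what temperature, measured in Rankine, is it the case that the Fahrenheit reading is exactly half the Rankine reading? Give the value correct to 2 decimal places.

Let R be the Rankine reading. The Fahrenheit reading is F = 1·R - 459.67.
Require F = 0.5·R: 1·R - 459.67 = 0.5·R.
(0.5)·R = 459.67  ⇒  R = 919.34.

919.34°R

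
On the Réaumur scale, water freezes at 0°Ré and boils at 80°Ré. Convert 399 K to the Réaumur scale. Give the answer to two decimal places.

First in Celsius: 399 - 273.15 = 125.8500°C.
Linearly onto the Réaumur scale: 0 + (125.8500 / 100) × (80 - 0) = 100.68°Ré.

100.68°Ré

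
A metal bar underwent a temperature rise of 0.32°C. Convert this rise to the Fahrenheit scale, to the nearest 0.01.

0.58°F

For a temperature interval the offset drops out; only the factor 1.8 applies.
0.32 × 1.8 = 0.58.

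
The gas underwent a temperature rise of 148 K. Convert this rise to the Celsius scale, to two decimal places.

148.00°C

Kelvin and Celsius degrees are the same size, so the interval is unchanged: 148.00.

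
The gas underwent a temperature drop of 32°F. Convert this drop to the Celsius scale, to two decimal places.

17.78°C

Only the scale ratio 5/9 matters for a change in temperature.
32 × 5/9 = 17.78.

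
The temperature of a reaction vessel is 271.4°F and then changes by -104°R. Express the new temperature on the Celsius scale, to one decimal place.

75.2°C

Initial temperature in Celsius: (271.4 - 32) × 5/9 = 133.0000°C.
The 104°R change is an interval, so only the factor 5/9 applies: -104 × 5/9 = -57.7778°C.
Final Celsius temperature: 133.0000 - 57.7778 = 75.2222°C.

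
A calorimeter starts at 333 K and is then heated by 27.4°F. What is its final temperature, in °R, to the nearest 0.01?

626.80°R

Initial temperature in Celsius: 333 - 273.15 = 59.8500°C.
The 27.4°F change is an interval, so only the factor 5/9 applies: +27.4 × 5/9 = +15.2222°C.
Final Celsius temperature: 59.8500 + 15.2222 = 75.0722°C.
In Rankine: 75.0722 × 1.8 + 491.67 = 626.80°R.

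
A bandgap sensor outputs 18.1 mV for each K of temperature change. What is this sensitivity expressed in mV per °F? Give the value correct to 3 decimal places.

10.056 mV per °F

Since only a temperature interval is involved, the additive offset between the scales drops out.
A change of 1°F is a change of 5/9 K, so per °F the value is 18.1 × 5/9 = 10.056.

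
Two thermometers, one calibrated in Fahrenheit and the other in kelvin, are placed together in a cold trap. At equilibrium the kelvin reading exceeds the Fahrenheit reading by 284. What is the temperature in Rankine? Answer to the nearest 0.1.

Let x be the Fahrenheit reading; then the kelvin reading is 5/9·x + 255.372.
(5/9·x + 255.372) - x = 284  ⇒  (-4/9)·x = 28.6278  ⇒  x = -64.4125°F.
In Celsius: (-64.4125 - 32) × 5/9 = -53.5625°C.
In Rankine: -53.5625 × 1.8 + 491.67 = 395.3°R.

395.3°R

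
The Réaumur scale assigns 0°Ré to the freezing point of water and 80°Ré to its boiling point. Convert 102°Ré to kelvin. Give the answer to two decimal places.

Linear interpolation between the fixed points: C = (102 - 0) × 100 / (80 - 0) = 127.5000°C.
Then 127.5000 + 273.15 = 400.65 K.

400.65 K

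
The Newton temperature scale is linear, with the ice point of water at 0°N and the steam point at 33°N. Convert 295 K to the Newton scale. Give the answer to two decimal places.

7.21°N

First in Celsius: 295 - 273.15 = 21.8500°C.
Linearly onto the Newton scale: 0 + (21.8500 / 100) × (33 - 0) = 7.21°N.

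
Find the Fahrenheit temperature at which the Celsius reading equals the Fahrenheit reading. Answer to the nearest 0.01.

-40.00°F

Let F be the Fahrenheit reading. The Celsius reading is C = 5/9·F - 17.7778.
Set C = F: 5/9·F - 17.7778 = F.
(-4/9)·F = 17.7778  ⇒  F = -40.00.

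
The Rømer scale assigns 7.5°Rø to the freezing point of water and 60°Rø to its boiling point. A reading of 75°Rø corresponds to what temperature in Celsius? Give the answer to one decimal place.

128.6°C

Linear interpolation between the fixed points: C = (75 - 7.5) × 100 / (60 - 7.5) = 128.5714°C.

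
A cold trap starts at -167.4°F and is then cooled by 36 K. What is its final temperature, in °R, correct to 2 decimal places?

227.47°R

Initial temperature in Celsius: (-167.4 - 32) × 5/9 = -110.7778°C.
The 36 K change is an interval; Kelvin and Celsius degrees are the same size, so ΔC = -36°C.
Final Celsius temperature: -110.7778 - 36.0000 = -146.7778°C.
In Rankine: -146.7778 × 1.8 + 491.67 = 227.47°R.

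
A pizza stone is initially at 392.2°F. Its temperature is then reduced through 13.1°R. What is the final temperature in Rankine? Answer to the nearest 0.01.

838.77°R

Initial temperature in Celsius: (392.2 - 32) × 5/9 = 200.1111°C.
The 13.1°R change is an interval, so only the factor 5/9 applies: -13.1 × 5/9 = -7.2778°C.
Final Celsius temperature: 200.1111 - 7.2778 = 192.8333°C.
In Rankine: 192.8333 × 1.8 + 491.67 = 838.77°R.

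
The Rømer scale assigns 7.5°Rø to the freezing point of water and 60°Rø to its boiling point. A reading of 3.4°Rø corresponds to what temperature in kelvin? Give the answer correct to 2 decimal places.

265.34 K

Linear interpolation between the fixed points: C = (3.4 - 7.5) × 100 / (60 - 7.5) = -7.8095°C.
Then -7.8095 + 273.15 = 265.34 K.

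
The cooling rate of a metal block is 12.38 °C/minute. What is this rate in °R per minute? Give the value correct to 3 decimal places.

The quantity depends on a temperature interval, so only the ratio of degree sizes applies; the offset between the scales is irrelevant.
A change of 1°C is a change of 1.8°R, so 12.38 × 1.8 = 22.284.

22.284 °R/minute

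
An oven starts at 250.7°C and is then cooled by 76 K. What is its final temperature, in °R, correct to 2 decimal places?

The 76 K change is an interval; Kelvin and Celsius degrees are the same size, so ΔC = -76°C.
Final Celsius temperature: 250.7000 - 76.0000 = 174.7000°C.
In Rankine: 174.7000 × 1.8 + 491.67 = 806.13°R.

806.13°R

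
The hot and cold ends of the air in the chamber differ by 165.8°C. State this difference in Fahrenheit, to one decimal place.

298.4°F

Only the scale ratio 1.8 matters for a change in temperature.
165.8 × 1.8 = 298.4.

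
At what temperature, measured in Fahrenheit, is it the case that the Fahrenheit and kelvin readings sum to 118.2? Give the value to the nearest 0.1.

-88.2°F

Let F be the Fahrenheit reading. The kelvin reading is K = 5/9·F + 255.372.
Require F + K = 118.2: (14/9)·F + 255.372 = 118.2.
F = (118.2 - 255.372) / (14/9) = -88.2.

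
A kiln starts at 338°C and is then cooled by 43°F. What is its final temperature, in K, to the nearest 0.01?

587.26 K

The 43°F change is an interval, so only the factor 5/9 applies: -43 × 5/9 = -23.8889°C.
Final Celsius temperature: 338.0000 - 23.8889 = 314.1111°C.
In kelvin: 314.1111 + 273.15 = 587.26 K.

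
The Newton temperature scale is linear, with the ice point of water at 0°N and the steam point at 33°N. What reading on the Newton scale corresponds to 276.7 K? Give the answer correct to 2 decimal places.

First in Celsius: 276.7 - 273.15 = 3.5500°C.
Linearly onto the Newton scale: 0 + (3.5500 / 100) × (33 - 0) = 1.17°N.

1.17°N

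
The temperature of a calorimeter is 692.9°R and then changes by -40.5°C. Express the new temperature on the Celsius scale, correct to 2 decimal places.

Initial temperature in Celsius: (692.9 - 491.67) × 5/9 = 111.7944°C.
Final Celsius temperature: 111.7944 - 40.5000 = 71.2944°C.

71.29°C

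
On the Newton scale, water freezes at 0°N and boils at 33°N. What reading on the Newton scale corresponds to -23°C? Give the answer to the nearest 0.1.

Linearly onto the Newton scale: 0 + (-23.0000 / 100) × (33 - 0) = -7.6°N.

-7.6°N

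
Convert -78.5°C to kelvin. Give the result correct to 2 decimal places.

In kelvin: -78.5000 + 273.15 = 194.65 K.

194.65 K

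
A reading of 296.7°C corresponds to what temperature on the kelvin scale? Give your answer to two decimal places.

In kelvin: 296.7000 + 273.15 = 569.85 K.

569.85 K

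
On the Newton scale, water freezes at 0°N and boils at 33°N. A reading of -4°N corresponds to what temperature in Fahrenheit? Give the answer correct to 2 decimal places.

Linear interpolation between the fixed points: C = (-4 - 0) × 100 / (33 - 0) = -12.1212°C.
Then -12.1212 × 1.8 + 32 = 10.18°F.

10.18°F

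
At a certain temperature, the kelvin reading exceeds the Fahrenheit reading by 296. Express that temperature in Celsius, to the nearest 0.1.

-68.6°C

Let x be the Fahrenheit reading; then the kelvin reading is 5/9·x + 255.372.
(5/9·x + 255.372) - x = 296  ⇒  (-4/9)·x = 40.6278  ⇒  x = -91.4125°F.
In Celsius: (-91.4125 - 32) × 5/9 = -68.6°C.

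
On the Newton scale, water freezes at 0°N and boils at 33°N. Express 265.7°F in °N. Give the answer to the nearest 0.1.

First in Celsius: (265.7 - 32) × 5/9 = 129.8333°C.
Linearly onto the Newton scale: 0 + (129.8333 / 100) × (33 - 0) = 42.8°N.

42.8°N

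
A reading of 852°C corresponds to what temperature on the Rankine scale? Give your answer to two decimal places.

2025.27°R

In Rankine: 852.0000 × 1.8 + 491.67 = 2025.27°R.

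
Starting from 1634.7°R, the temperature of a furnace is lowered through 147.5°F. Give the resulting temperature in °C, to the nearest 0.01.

Initial temperature in Celsius: (1634.7 - 491.67) × 5/9 = 635.0167°C.
The 147.5°F change is an interval, so only the factor 5/9 applies: -147.5 × 5/9 = -81.9444°C.
Final Celsius temperature: 635.0167 - 81.9444 = 553.0722°C.

553.07°C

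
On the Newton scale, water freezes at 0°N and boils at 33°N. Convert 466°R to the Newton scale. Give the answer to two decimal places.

-4.71°N

First in Celsius: (466 - 491.67) × 5/9 = -14.2611°C.
Linearly onto the Newton scale: 0 + (-14.2611 / 100) × (33 - 0) = -4.71°N.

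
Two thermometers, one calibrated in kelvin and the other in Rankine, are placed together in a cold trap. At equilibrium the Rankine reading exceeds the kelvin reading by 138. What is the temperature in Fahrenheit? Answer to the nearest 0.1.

Let x be the kelvin reading; then the Rankine reading is 1.8·x.
(1.8·x) - x = 138  ⇒  (0.8)·x = 138  ⇒  x = 172.5000 K.
In Celsius: 172.5 - 273.15 = -100.6500°C.
In Fahrenheit: -100.6500 × 1.8 + 32 = -149.2°F.

-149.2°F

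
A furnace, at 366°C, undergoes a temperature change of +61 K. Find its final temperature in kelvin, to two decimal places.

700.15 K

The 61 K change is an interval; Kelvin and Celsius degrees are the same size, so ΔC = +61°C.
Final Celsius temperature: 366.0000 + 61.0000 = 427.0000°C.
In kelvin: 427.0000 + 273.15 = 700.15 K.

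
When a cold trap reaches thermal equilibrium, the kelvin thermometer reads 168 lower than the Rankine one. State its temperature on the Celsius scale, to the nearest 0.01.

Let x be the Rankine reading; then the kelvin reading is 5/9·x.
(5/9·x) - x = -168  ⇒  (-4/9)·x = -168  ⇒  x = 378.0000°R.
In Celsius: (378 - 491.67) × 5/9 = -63.15°C.

-63.15°C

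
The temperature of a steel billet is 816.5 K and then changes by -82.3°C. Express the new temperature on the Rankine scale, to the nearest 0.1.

1321.6°R

Initial temperature in Celsius: 816.5 - 273.15 = 543.3500°C.
Final Celsius temperature: 543.3500 - 82.3000 = 461.0500°C.
In Rankine: 461.0500 × 1.8 + 491.67 = 1321.6°R.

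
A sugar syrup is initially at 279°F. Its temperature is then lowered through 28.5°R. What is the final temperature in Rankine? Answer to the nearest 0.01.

Initial temperature in Celsius: (279 - 32) × 5/9 = 137.2222°C.
The 28.5°R change is an interval, so only the factor 5/9 applies: -28.5 × 5/9 = -15.8333°C.
Final Celsius temperature: 137.2222 - 15.8333 = 121.3889°C.
In Rankine: 121.3889 × 1.8 + 491.67 = 710.17°R.

710.17°R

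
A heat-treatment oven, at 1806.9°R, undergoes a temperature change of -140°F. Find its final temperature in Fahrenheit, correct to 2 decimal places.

Initial temperature in Celsius: (1806.9 - 491.67) × 5/9 = 730.6833°C.
The 140°F change is an interval, so only the factor 5/9 applies: -140 × 5/9 = -77.7778°C.
Final Celsius temperature: 730.6833 - 77.7778 = 652.9056°C.
In Fahrenheit: 652.9056 × 1.8 + 32 = 1207.23°F.

1207.23°F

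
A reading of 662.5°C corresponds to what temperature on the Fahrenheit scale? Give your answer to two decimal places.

1224.50°F

In Fahrenheit: 662.5000 × 1.8 + 32 = 1224.50°F.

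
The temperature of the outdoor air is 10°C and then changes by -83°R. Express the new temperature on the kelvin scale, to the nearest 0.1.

237.0 K

The 83°R change is an interval, so only the factor 5/9 applies: -83 × 5/9 = -46.1111°C.
Final Celsius temperature: 10.0000 - 46.1111 = -36.1111°C.
In kelvin: -36.1111 + 273.15 = 237.0 K.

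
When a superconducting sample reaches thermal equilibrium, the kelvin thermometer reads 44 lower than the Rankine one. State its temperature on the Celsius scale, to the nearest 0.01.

Let x be the Rankine reading; then the kelvin reading is 5/9·x.
(5/9·x) - x = -44  ⇒  (-4/9)·x = -44  ⇒  x = 99.0000°R.
In Celsius: (99 - 491.67) × 5/9 = -218.15°C.

-218.15°C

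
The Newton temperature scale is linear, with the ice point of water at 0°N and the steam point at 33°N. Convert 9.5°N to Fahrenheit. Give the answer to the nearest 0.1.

83.8°F

Linear interpolation between the fixed points: C = (9.5 - 0) × 100 / (33 - 0) = 28.7879°C.
Then 28.7879 × 1.8 + 32 = 83.8°F.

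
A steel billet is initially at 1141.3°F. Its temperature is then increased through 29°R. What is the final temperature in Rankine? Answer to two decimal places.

Initial temperature in Celsius: (1141.3 - 32) × 5/9 = 616.2778°C.
The 29°R change is an interval, so only the factor 5/9 applies: +29 × 5/9 = +16.1111°C.
Final Celsius temperature: 616.2778 + 16.1111 = 632.3889°C.
In Rankine: 632.3889 × 1.8 + 491.67 = 1629.97°R.

1629.97°R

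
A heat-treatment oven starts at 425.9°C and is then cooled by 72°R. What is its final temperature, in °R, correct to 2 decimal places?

1186.29°R

The 72°R change is an interval, so only the factor 5/9 applies: -72 × 5/9 = -40.0000°C.
Final Celsius temperature: 425.9000 - 40.0000 = 385.9000°C.
In Rankine: 385.9000 × 1.8 + 491.67 = 1186.29°R.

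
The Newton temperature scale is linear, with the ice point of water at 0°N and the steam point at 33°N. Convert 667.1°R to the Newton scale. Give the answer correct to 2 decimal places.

32.16°N

First in Celsius: (667.1 - 491.67) × 5/9 = 97.4611°C.
Linearly onto the Newton scale: 0 + (97.4611 / 100) × (33 - 0) = 32.16°N.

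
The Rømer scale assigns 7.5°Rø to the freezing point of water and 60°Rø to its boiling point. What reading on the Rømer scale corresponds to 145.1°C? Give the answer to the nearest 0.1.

Linearly onto the Rømer scale: 7.5 + (145.1000 / 100) × (60 - 7.5) = 83.7°Rø.

83.7°Rø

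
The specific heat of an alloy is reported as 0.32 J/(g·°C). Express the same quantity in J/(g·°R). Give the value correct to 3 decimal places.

The quantity depends on a temperature interval, so only the ratio of degree sizes applies; the offset between the scales is irrelevant.
A change of 1°R is a change of 5/9°C, so per °R the value is 0.32 × 5/9 = 0.178.

0.178 J/(g·°R)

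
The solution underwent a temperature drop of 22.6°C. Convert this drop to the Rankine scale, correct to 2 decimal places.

For a temperature interval the offset drops out; only the factor 1.8 applies.
22.6 × 1.8 = 40.68.

40.68°R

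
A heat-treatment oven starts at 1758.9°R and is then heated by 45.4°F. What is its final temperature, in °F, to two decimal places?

1344.63°F

Initial temperature in Celsius: (1758.9 - 491.67) × 5/9 = 704.0167°C.
The 45.4°F change is an interval, so only the factor 5/9 applies: +45.4 × 5/9 = +25.2222°C.
Final Celsius temperature: 704.0167 + 25.2222 = 729.2389°C.
In Fahrenheit: 729.2389 × 1.8 + 32 = 1344.63°F.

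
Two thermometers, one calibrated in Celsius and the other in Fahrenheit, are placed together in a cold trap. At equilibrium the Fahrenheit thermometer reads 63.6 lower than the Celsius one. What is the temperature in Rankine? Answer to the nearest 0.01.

276.57°R

Let x be the Celsius reading; then the Fahrenheit reading is 1.8·x + 32.
(1.8·x + 32) - x = -63.6  ⇒  (0.8)·x = -95.6  ⇒  x = -119.5000°C.
In Rankine: -119.5000 × 1.8 + 491.67 = 276.57°R.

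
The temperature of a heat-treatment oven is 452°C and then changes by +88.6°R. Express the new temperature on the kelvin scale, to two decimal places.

The 88.6°R change is an interval, so only the factor 5/9 applies: +88.6 × 5/9 = +49.2222°C.
Final Celsius temperature: 452.0000 + 49.2222 = 501.2222°C.
In kelvin: 501.2222 + 273.15 = 774.37 K.

774.37 K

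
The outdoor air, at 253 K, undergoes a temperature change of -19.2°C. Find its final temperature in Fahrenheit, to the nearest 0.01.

-38.83°F

Initial temperature in Celsius: 253 - 273.15 = -20.1500°C.
Final Celsius temperature: -20.1500 - 19.2000 = -39.3500°C.
In Fahrenheit: -39.3500 × 1.8 + 32 = -38.83°F.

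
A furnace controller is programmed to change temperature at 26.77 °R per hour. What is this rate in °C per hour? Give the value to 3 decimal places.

14.872 °C/hour

The quantity depends on a temperature interval, so only the ratio of degree sizes applies; the offset between the scales is irrelevant.
A change of 1°R is a change of 5/9°C, so 26.77 × 5/9 = 14.872.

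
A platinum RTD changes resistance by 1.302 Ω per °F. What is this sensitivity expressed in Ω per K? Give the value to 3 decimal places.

2.344 Ω per K

Since only a temperature interval is involved, the additive offset between the scales drops out.
A change of 1 K is a change of 1.8°F, so per K the value is 1.302 × 1.8 = 2.344.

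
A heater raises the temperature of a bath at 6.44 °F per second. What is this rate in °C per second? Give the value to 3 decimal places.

Since only a temperature interval is involved, the additive offset between the scales drops out.
A change of 1°F is a change of 5/9°C, so 6.44 × 5/9 = 3.578.

3.578 °C/second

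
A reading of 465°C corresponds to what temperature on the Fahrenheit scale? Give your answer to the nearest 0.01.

In Fahrenheit: 465.0000 × 1.8 + 32 = 869.00°F.

869.00°F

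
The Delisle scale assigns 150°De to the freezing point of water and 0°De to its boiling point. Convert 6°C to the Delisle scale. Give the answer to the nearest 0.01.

Linearly onto the Delisle scale: 150 + (6.0000 / 100) × (0 - 150) = 141.00°De.

141.00°De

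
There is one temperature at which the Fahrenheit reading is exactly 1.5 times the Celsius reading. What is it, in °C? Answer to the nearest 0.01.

-106.67°C

Let C be the Celsius reading. The Fahrenheit reading is F = 1.8·C + 32.
Require F = 1.5·C: 1.8·C + 32 = 1.5·C.
(0.3)·C = -32  ⇒  C = -106.67.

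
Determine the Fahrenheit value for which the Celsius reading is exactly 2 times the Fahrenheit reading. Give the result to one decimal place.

-12.3°F

Let F be the Fahrenheit reading. The Celsius reading is C = 5/9·F - 17.7778.
Require C = 2·F: 5/9·F - 17.7778 = 2·F.
(-13/9)·F = 17.7778  ⇒  F = -12.3.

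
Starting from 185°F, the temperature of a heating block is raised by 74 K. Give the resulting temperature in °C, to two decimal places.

159.00°C

Initial temperature in Celsius: (185 - 32) × 5/9 = 85.0000°C.
The 74 K change is an interval; Kelvin and Celsius degrees are the same size, so ΔC = +74°C.
Final Celsius temperature: 85.0000 + 74.0000 = 159.0000°C.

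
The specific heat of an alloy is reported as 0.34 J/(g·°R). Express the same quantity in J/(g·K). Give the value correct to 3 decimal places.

Since only a temperature interval is involved, the additive offset between the scales drops out.
A change of 1 K is a change of 1.8°R, so per K the value is 0.34 × 1.8 = 0.612.

0.612 J/(g·K)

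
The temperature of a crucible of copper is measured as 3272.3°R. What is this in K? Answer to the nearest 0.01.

1817.94 K

In Celsius: (3272.3 - 491.67) × 5/9 = 1544.7944°C.
In kelvin: 1544.7944 + 273.15 = 1817.94 K.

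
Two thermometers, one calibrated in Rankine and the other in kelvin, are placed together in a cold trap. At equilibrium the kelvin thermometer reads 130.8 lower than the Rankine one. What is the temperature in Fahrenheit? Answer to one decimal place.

-165.4°F

Let x be the Rankine reading; then the kelvin reading is 5/9·x.
(5/9·x) - x = -130.8  ⇒  (-4/9)·x = -130.8  ⇒  x = 294.3000°R.
In Celsius: (294.3 - 491.67) × 5/9 = -109.6500°C.
In Fahrenheit: -109.6500 × 1.8 + 32 = -165.4°F.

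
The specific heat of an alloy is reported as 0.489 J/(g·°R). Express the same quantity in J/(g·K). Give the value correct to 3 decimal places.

0.880 J/(g·K)

The quantity depends on a temperature interval, so only the ratio of degree sizes applies; the offset between the scales is irrelevant.
A change of 1 K is a change of 1.8°R, so per K the value is 0.489 × 1.8 = 0.880.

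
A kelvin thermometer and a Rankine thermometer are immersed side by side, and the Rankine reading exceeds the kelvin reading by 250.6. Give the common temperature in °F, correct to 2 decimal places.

Let x be the kelvin reading; then the Rankine reading is 1.8·x.
(1.8·x) - x = 250.6  ⇒  (0.8)·x = 250.6  ⇒  x = 313.2500 K.
In Celsius: 313.25 - 273.15 = 40.1000°C.
In Fahrenheit: 40.1000 × 1.8 + 32 = 104.18°F.

104.18°F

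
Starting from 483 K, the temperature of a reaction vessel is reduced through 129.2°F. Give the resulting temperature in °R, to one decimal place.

740.2°R

Initial temperature in Celsius: 483 - 273.15 = 209.8500°C.
The 129.2°F change is an interval, so only the factor 5/9 applies: -129.2 × 5/9 = -71.7778°C.
Final Celsius temperature: 209.8500 - 71.7778 = 138.0722°C.
In Rankine: 138.0722 × 1.8 + 491.67 = 740.2°R.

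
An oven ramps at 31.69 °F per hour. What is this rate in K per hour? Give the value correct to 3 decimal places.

The quantity depends on a temperature interval, so only the ratio of degree sizes applies; the offset between the scales is irrelevant.
A change of 1°F is a change of 5/9 K, so 31.69 × 5/9 = 17.606.

17.606 K/hour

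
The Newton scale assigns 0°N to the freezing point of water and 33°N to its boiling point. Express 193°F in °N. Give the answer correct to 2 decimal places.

29.52°N

First in Celsius: (193 - 32) × 5/9 = 89.4444°C.
Linearly onto the Newton scale: 0 + (89.4444 / 100) × (33 - 0) = 29.52°N.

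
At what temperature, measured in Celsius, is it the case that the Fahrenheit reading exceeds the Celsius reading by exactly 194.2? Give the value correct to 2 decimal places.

202.75°C

Let C be the Celsius reading. The Fahrenheit reading is F = 1.8·C + 32.
Require F - C = 194.2: (0.8)·C + 32 = 194.2.
C = (194.2 - 32) / (0.8) = 202.75.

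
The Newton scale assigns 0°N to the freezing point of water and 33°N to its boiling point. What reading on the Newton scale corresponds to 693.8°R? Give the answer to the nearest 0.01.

First in Celsius: (693.8 - 491.67) × 5/9 = 112.2944°C.
Linearly onto the Newton scale: 0 + (112.2944 / 100) × (33 - 0) = 37.06°N.

37.06°N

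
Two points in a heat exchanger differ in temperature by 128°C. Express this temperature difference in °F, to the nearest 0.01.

230.40°F

An interval of 1°C corresponds to 1.8°F.
128 × 1.8 = 230.40.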